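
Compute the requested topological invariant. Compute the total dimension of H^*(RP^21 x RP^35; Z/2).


dim H^*(RP^n; Z/2) = n+1 (one Z/2 in each degree 0..n).
Total Betti number is multiplicative.
Total = (21+1) * (35+1) = 22 * 36 = 792

792


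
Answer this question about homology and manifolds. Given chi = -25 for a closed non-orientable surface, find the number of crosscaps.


chi = 2 - k for closed non-orientable surfaces with k crosscaps.
-25 = 2 - k
k = 2 - (-25) = 27

27


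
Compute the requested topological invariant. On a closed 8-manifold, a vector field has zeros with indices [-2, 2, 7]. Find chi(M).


Poincare-Hopf: chi(M) = sum of indices of zeros.
chi = (-2) + (2) + (7) = 7

7


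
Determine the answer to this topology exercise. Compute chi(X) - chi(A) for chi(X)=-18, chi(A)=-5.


Relative Euler characteristic: chi(X, A) = chi(X) - chi(A).
= -18 - (-5) = -13

-13


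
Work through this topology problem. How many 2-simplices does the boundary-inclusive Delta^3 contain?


Delta^3 has 3+1 vertices. A 2-face is a choice of 2+1 vertices.
f_2 = C(3+1, 2+1) = C(4,3) = 4

4


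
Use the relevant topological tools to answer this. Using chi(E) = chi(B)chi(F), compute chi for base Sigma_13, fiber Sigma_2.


For a fiber bundle F -> E -> B (with CW structure): chi(E) = chi(B) * chi(F).
chi(Sigma_13) = -24, chi(Sigma_2) = -2.
chi(E) = (-24) * (-2) = 48

48


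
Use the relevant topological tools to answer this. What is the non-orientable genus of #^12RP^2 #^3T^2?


Since a >= 1, the sum is non-orientable; each T^2 can be replaced by RP^2 # RP^2 (since T^2#RP^2 = 3RP^2).
Total crosscaps k = 12 + 2*3 = 18.
Check via chi: chi = 12*1 + 3*0 - (12+3-1)*2 = -16 = 2 - k = -16. Consistent.

18


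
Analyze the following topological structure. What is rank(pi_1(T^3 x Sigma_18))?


pi_1(A x B) = pi_1(A) x pi_1(B); rank of abelianization = b_1.
b_1(T^3) = 3, b_1(Sigma_18) = 2*18 = 36.
b_1(product) = 3 + 36 = 39

39


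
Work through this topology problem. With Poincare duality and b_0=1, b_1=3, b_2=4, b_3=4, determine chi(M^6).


By Poincare duality b_k = b_{6-k}, so full Betti numbers: b_0=1, b_1=3, b_2=4, b_3=4, b_4=4, b_5=3, b_6=1.
chi = sum (-1)^k b_k = 0

0


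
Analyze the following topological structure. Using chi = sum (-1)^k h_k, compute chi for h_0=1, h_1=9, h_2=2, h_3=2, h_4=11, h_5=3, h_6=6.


Handles of index k contribute (-1)^k to chi (same as CW cells).
chi = (1) + (-9) + (2) + (-2) + (11) + (-3) + (6) = 6

6


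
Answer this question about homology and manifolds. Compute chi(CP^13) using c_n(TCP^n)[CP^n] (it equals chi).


For any closed oriented manifold, <e(TM),[M]> = chi(M).
chi(CP^13) = 13+1 = 14

14


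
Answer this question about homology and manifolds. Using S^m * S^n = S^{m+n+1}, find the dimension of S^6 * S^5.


Join of spheres: S^m * S^n = S^{m+n+1}.
dim = 6 + 5 + 1 = 12

12


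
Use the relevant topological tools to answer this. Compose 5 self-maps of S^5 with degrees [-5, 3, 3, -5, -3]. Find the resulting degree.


Degree is multiplicative: deg(composition) = product of degrees.
= (-5) * (3) * (3) * (-5) * (-3) = -675

-675


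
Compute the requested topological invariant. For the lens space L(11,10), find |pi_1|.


pi_1(L(p,q)) = Z/pZ for any q coprime to p.
|pi_1(L(11,10))| = 11

11


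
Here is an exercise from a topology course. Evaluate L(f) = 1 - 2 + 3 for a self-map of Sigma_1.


L(f) = tr(f_0*) - tr(f_1*) + tr(f_2*).
= 1 - (2) + (3)
= 2

2


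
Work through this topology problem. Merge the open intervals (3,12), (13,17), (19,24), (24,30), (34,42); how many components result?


Sort and merge overlapping open intervals.
Merged: (3,12), (13,17), (19,24), (24,30), (34,42).
Number of components = 5

5


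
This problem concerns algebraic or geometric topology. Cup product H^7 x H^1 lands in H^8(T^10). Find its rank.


Cup product: H^p x H^q -> H^{p+q}; here p+q = 7+1 = 8.
rank H^k(T^n) = C(n,k).
C(10,8) = 45

45


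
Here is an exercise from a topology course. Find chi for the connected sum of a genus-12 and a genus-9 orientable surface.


chi(Sigma_12) = 2 - 2*12 = -22
chi(Sigma_9) = 2 - 2*9 = -16
For surfaces: chi(A#B) = chi(A) + chi(B) - 2.
chi = -22 + -16 - 2 = -40

-40


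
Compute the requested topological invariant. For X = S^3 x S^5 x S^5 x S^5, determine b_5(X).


Each S^d has Poincare polynomial 1 + t^d.
The product S^3 x S^5 x S^5 x S^5 has Poincare polynomial prod(1+t^d_i).
Expanding: b_0=1, b_3=1, b_5=3, b_8=3, b_10=3, b_13=3, b_15=1, b_18=1.
b_5 = 3

3


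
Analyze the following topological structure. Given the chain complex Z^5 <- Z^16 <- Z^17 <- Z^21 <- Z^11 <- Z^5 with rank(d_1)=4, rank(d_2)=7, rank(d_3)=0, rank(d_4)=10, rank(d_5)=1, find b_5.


rank H_k = rank(ker d_k) - rank(im d_{k+1}).
rank(ker d_5) = rank(C_5) - rank(d_5) = 5 - 1 = 4.
rank(im d_{5+1}) = 0.
rank H_5 = 4 - 0 = 4

4


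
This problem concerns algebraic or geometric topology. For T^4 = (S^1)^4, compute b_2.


By the Kunneth formula, b_k(T^n) = C(n,k).
b_2(T^4) = C(4,2).
C(4,2) = 4!/(2!*2!) = 6

6


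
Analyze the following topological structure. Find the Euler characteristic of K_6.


K_6: V = 6, E = C(6,2) = 15.
chi = V - E = 6 - 15 = -9

-9


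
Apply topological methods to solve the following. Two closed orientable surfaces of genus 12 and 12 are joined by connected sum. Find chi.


chi(Sigma_12) = 2 - 2*12 = -22
chi(Sigma_12) = 2 - 2*12 = -22
For surfaces: chi(A#B) = chi(A) + chi(B) - 2.
chi = -22 + -22 - 2 = -46

-46


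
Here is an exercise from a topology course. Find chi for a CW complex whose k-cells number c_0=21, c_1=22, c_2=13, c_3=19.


chi = sum_k (-1)^k c_k.
= (-1)^0*21 + (-1)^1*22 + (-1)^2*13 + (-1)^3*19
= (21) + (-22) + (13) + (-19)
= -7

-7


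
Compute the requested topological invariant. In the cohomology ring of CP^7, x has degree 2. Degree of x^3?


|x| = 2 in H^*(CP^n).
|x^3| = 3 * |x| = 3 * 2 = 6

6


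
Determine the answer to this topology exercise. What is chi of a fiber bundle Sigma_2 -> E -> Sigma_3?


For a fiber bundle F -> E -> B (with CW structure): chi(E) = chi(B) * chi(F).
chi(Sigma_3) = -4, chi(Sigma_2) = -2.
chi(E) = (-4) * (-2) = 8

8


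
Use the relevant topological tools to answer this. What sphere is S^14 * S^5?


Join of spheres: S^m * S^n = S^{m+n+1}.
dim = 14 + 5 + 1 = 20

20


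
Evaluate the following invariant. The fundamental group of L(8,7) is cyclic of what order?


pi_1(L(p,q)) = Z/pZ for any q coprime to p.
|pi_1(L(8,7))| = 8

8


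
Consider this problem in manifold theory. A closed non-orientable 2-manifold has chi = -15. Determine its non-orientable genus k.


chi = 2 - k for closed non-orientable surfaces with k crosscaps.
-15 = 2 - k
k = 2 - (-15) = 17

17


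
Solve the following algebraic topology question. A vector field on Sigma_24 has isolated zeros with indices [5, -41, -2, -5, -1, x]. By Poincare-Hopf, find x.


Poincare-Hopf: sum of indices = chi(M).
chi(Sigma_24) = 2 - 2*24 = -46.
Sum of known indices = -44.
x = chi - (sum known) = -46 - (-44) = -2

-2


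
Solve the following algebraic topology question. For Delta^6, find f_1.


Delta^6 has 6+1 vertices. A 1-face is a choice of 1+1 vertices.
f_1 = C(6+1, 1+1) = C(7,2) = 21

21


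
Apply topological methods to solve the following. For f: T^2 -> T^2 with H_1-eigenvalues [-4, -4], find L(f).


For a torus self-map: L(f) = det(I - A) where A acts on H_1.
L(f) = (1--4) * (1--4) = 5 * 5 = 25

25


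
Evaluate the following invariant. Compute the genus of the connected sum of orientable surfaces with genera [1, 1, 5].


Genus is additive under connected sum of orientable surfaces.
g = 1 + 1 + 5 = 7

7


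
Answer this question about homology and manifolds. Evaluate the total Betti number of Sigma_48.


For Sigma_48: b_0 = 1, b_1 = 2g = 96, b_2 = 1.
Total = 1 + 96 + 1 = 98

98


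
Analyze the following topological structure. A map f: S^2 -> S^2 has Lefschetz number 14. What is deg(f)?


L(f) = 1 + (-1)^2 deg(f) on S^2.
14 = 1 + (-1)^2 * deg(f)
(-1)^2 * deg(f) = 13
deg(f) = 13

13


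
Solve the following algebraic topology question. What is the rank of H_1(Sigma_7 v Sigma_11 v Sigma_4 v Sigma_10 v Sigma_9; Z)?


For a wedge X v Y: reduced H_k(X v Y) = H_k(X) + H_k(Y).
Each Sigma_g contributes b_1 = 2g.
b_1 = 14 + 22 + 8 + 20 + 18 = 82

82


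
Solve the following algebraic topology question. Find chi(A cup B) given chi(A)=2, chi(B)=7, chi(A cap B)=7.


chi(A cup B) = chi(A) + chi(B) - chi(A cap B)
= 2 + (7) - (7)
= 2

2


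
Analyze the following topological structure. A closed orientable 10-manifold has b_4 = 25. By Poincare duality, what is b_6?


Poincare duality for closed orientable n-manifolds: b_k = b_{n-k}.
Here n = 10, so b_6 = b_4 = 25

25


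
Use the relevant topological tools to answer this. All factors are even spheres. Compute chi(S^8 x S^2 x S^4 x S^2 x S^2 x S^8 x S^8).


chi is multiplicative: chi(X x Y) = chi(X) chi(Y).
Each even-dim sphere has chi = 2. There are 7 factors.
chi = 2^7 = 128

128


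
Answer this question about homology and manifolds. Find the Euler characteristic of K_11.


K_11: V = 11, E = C(11,2) = 55.
chi = V - E = 11 - 55 = -44

-44


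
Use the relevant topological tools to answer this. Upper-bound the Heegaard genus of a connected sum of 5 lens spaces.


Heegaard genus satisfies g(A#B) <= g(A) + g(B).
Each lens space has g = 1.
Upper bound: 5 * 1 = 5

5


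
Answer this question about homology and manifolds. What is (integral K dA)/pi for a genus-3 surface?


Gauss-Bonnet: integral K dA = 2*pi*chi(M).
chi(Sigma_3) = 2 - 2*3 = -4.
(integral K dA)/pi = 2*chi = 2*(-4) = -8

-8


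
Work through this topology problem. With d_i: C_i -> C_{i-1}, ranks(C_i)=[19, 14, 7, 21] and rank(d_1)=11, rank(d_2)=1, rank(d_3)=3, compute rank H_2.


rank H_k = rank(ker d_k) - rank(im d_{k+1}).
rank(ker d_2) = rank(C_2) - rank(d_2) = 7 - 1 = 6.
rank(im d_{2+1}) = 3.
rank H_2 = 6 - 3 = 3

3


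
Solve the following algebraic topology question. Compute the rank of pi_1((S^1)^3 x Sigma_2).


pi_1(A x B) = pi_1(A) x pi_1(B); rank of abelianization = b_1.
b_1(T^3) = 3, b_1(Sigma_2) = 2*2 = 4.
b_1(product) = 3 + 4 = 7

7


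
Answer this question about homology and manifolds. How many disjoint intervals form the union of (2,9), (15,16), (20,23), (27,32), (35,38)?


Sort and merge overlapping open intervals.
Merged: (2,9), (15,16), (20,23), (27,32), (35,38).
Number of components = 5

5


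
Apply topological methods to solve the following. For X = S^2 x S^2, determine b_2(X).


Each S^d has Poincare polynomial 1 + t^d.
The product S^2 x S^2 has Poincare polynomial prod(1+t^d_i).
Expanding: b_0=1, b_2=2, b_4=1.
b_2 = 2

2


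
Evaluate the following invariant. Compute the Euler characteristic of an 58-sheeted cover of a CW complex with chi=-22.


For a finite covering: chi(E) = (number of sheets) * chi(B).
chi(E) = 58 * (-22) = -1276

-1276


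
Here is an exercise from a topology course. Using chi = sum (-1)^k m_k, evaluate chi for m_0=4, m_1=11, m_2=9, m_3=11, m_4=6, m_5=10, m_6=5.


Morse theory: chi(M) = sum_k (-1)^k m_k where m_k = #(index-k critical points).
= (4) + (-11) + (9) + (-11) + (6) + (-10) + (5) = -8

-8


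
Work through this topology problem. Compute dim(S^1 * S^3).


Join of spheres: S^m * S^n = S^{m+n+1}.
dim = 1 + 3 + 1 = 5

5


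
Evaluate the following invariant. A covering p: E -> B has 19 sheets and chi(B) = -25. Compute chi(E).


For a finite covering: chi(E) = (number of sheets) * chi(B).
chi(E) = 19 * (-25) = -475

-475


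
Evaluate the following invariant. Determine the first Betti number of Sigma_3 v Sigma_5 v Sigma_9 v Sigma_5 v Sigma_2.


For a wedge X v Y: reduced H_k(X v Y) = H_k(X) + H_k(Y).
Each Sigma_g contributes b_1 = 2g.
b_1 = 6 + 10 + 18 + 10 + 4 = 48

48


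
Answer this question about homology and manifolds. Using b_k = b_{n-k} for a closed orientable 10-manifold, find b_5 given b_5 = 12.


Poincare duality for closed orientable n-manifolds: b_k = b_{n-k}.
Here n = 10, so b_5 = b_5 = 12

12


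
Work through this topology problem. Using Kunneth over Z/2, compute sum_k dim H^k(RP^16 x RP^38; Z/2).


dim H^*(RP^n; Z/2) = n+1 (one Z/2 in each degree 0..n).
Total Betti number is multiplicative.
Total = (16+1) * (38+1) = 17 * 39 = 663

663


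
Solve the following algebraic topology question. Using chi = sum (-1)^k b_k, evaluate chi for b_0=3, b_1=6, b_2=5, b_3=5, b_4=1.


chi = sum_k (-1)^k b_k.
= (3) + (-6) + (5) + (-5) + (1)
= -2

-2


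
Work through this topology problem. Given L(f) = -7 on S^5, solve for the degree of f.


L(f) = 1 + (-1)^5 deg(f) on S^5.
-7 = 1 + (-1)^5 * deg(f)
(-1)^5 * deg(f) = -8
deg(f) = 8

8


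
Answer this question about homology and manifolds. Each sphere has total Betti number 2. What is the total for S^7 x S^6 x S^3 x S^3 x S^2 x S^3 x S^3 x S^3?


Total Betti number is multiplicative under products.
Each S^d (d>=1) has total Betti number 2.
There are 8 sphere factors.
Total = 2^8 = 256

256


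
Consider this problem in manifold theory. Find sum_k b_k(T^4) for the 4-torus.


b_k(T^4) = C(4,k), so the sum over k is sum_k C(4,k) = 2^4.
Total = 2^4 = 16

16


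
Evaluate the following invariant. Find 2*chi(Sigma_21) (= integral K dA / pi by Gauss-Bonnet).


Gauss-Bonnet: integral K dA = 2*pi*chi(M).
chi(Sigma_21) = 2 - 2*21 = -40.
(integral K dA)/pi = 2*chi = 2*(-40) = -80

-80


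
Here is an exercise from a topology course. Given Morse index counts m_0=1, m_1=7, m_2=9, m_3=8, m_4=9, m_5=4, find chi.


Morse theory: chi(M) = sum_k (-1)^k m_k where m_k = #(index-k critical points).
= (1) + (-7) + (9) + (-8) + (9) + (-4) = 0

0


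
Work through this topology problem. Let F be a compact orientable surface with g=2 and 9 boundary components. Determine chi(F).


For a compact orientable surface with genus g and b boundary components: chi = 2 - 2g - b.
chi = 2 - 2*2 - 9 = 2 - 4 - 9 = -11

-11


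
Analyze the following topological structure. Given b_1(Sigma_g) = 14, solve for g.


For a closed orientable surface: b_1 = 2g.
14 = 2g
g = 14 / 2 = 7

7


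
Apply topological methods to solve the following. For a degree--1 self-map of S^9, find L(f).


On S^9: L(f) = tr(f_0*) + (-1)^9 tr(f_9*) = 1 + (-1)^9 * deg(f).
L(f) = 1 + (-1)^9 * -1 = 1 + 1 = 2

2


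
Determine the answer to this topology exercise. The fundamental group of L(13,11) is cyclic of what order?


pi_1(L(p,q)) = Z/pZ for any q coprime to p.
|pi_1(L(13,11))| = 13

13


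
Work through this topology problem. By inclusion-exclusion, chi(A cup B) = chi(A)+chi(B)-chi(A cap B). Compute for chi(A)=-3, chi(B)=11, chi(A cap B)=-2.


chi(A cup B) = chi(A) + chi(B) - chi(A cap B)
= -3 + (11) - (-2)
= 10

10


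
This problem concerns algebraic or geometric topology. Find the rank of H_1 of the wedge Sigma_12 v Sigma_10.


For a wedge: H_1(A v B) = H_1(A) + H_1(B).
b_1(Sigma_12) = 24, b_1(Sigma_10) = 20.
b_1 = 24 + 20 = 44

44


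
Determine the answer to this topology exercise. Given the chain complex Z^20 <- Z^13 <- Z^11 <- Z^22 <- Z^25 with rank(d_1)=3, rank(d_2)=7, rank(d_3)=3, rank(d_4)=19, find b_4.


rank H_k = rank(ker d_k) - rank(im d_{k+1}).
rank(ker d_4) = rank(C_4) - rank(d_4) = 25 - 19 = 6.
rank(im d_{4+1}) = 0.
rank H_4 = 6 - 0 = 6

6


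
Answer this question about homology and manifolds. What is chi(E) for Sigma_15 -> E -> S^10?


chi(S^10) = 2 (n even), chi(Sigma_15) = 2 - 2*15 = -28.
chi(E) = 2 * (-28) = -56

-56


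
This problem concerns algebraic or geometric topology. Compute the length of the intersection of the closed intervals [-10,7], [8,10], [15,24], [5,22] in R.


Intersection = [max(a_i), min(b_i)] = [15, 7].
Since 15 > 7, the intersection is empty.
Length = 0

0


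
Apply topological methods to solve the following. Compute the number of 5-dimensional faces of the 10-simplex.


Delta^10 has 10+1 vertices. A 5-face is a choice of 5+1 vertices.
f_5 = C(10+1, 5+1) = C(11,6) = 462

462


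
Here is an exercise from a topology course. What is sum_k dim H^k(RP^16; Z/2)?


H^k(RP^16; Z/2) = Z/2 for each 0 <= k <= 16.
Total dimension = 16 + 1 = 17

17


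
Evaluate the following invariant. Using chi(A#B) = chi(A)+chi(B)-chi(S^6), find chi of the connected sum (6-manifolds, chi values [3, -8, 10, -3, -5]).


For n-manifolds: chi(A#B) = chi(A) + chi(B) - chi(S^6).
chi(S^6) = 1 + (-1)^6 = 2.
chi(#) = (sum chi_i) - (5-1)*chi(S^6) = -3 - 4*2 = -11

-11


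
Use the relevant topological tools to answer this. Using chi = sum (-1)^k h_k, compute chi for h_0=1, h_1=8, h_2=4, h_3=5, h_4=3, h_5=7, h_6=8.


Handles of index k contribute (-1)^k to chi (same as CW cells).
chi = (1) + (-8) + (4) + (-5) + (3) + (-7) + (8) = -4

-4


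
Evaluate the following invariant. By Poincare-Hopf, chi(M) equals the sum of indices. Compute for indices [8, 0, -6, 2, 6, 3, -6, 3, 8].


Poincare-Hopf: chi(M) = sum of indices of zeros.
chi = (8) + (0) + (-6) + (2) + (6) + (3) + (-6) + (3) + (8) = 18

18


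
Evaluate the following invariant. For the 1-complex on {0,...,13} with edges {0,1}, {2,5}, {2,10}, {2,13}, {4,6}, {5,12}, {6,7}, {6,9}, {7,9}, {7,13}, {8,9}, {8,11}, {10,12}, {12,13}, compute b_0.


Run DFS/union-find over 14 vertices.
V = 14, E = 14.
Number of components = 3

3


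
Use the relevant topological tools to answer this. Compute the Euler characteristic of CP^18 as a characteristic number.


For any closed oriented manifold, <e(TM),[M]> = chi(M).
chi(CP^18) = 18+1 = 19

19


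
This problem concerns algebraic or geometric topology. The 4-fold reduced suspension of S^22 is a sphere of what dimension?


Each suspension raises dimension by 1: Sigma S^n = S^{n+1}.
Sigma^4 S^22 = S^{22+4} = S^26

26


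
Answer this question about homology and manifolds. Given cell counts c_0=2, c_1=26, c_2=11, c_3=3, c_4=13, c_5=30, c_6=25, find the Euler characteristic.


chi = sum_k (-1)^k c_k.
= (-1)^0*2 + (-1)^1*26 + (-1)^2*11 + (-1)^3*3 + (-1)^4*13 + (-1)^5*30 + (-1)^6*25
= (2) + (-26) + (11) + (-3) + (13) + (-30) + (25)
= -8

-8


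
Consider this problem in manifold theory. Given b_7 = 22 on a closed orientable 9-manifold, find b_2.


Poincare duality for closed orientable n-manifolds: b_k = b_{n-k}.
Here n = 9, so b_2 = b_7 = 22

22


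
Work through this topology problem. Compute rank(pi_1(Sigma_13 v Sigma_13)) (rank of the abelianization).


For a wedge: H_1(A v B) = H_1(A) + H_1(B).
b_1(Sigma_13) = 26, b_1(Sigma_13) = 26.
b_1 = 26 + 26 = 52

52


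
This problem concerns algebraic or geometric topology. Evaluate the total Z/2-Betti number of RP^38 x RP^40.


dim H^*(RP^n; Z/2) = n+1 (one Z/2 in each degree 0..n).
Total Betti number is multiplicative.
Total = (38+1) * (40+1) = 39 * 41 = 1599

1599


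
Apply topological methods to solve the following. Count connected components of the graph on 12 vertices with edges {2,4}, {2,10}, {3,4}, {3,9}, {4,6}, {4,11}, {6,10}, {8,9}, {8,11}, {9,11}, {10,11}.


Run DFS/union-find over 12 vertices.
V = 12, E = 11.
Number of components = 5

5


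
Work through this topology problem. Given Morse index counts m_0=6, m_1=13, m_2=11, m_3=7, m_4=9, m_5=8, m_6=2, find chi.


Morse theory: chi(M) = sum_k (-1)^k m_k where m_k = #(index-k critical points).
= (6) + (-13) + (11) + (-7) + (9) + (-8) + (2) = 0

0


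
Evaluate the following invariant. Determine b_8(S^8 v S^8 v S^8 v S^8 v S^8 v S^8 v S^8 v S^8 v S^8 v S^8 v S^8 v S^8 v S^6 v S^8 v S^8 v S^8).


For a wedge of spheres, H_k (k>0) is free on one generator per sphere of dimension k.
Spheres of dimension 8: count = 15.
b_8 = 15

15


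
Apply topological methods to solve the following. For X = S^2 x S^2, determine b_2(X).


Each S^d has Poincare polynomial 1 + t^d.
The product S^2 x S^2 has Poincare polynomial prod(1+t^d_i).
Expanding: b_0=1, b_2=2, b_4=1.
b_2 = 2

2


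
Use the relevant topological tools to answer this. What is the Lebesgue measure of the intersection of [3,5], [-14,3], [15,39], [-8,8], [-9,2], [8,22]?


Intersection = [max(a_i), min(b_i)] = [15, 2].
Since 15 > 2, the intersection is empty.
Length = 0

0


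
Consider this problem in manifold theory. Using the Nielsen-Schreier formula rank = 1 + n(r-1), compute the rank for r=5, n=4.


Nielsen-Schreier: an index-n subgroup of F_r is free of rank 1 + n(r-1).
Equivalently: chi(cover) = n*chi(base); chi(vee_r S^1) = 1 - 5 = -4.
chi(E) = 4*(-4) = -16; rank = 1 - chi(E) = 1 - (-16) = 17.
rank = 1 + 4*(5-1) = 1 + 16 = 17

17


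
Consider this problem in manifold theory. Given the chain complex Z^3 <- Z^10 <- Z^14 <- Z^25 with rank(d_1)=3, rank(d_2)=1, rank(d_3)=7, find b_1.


rank H_k = rank(ker d_k) - rank(im d_{k+1}).
rank(ker d_1) = rank(C_1) - rank(d_1) = 10 - 3 = 7.
rank(im d_{1+1}) = 1.
rank H_1 = 7 - 1 = 6

6


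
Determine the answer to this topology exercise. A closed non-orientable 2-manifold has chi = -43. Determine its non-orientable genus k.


chi = 2 - k for closed non-orientable surfaces with k crosscaps.
-43 = 2 - k
k = 2 - (-43) = 45

45


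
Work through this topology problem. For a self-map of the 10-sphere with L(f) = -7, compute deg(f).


L(f) = 1 + (-1)^10 deg(f) on S^10.
-7 = 1 + (-1)^10 * deg(f)
(-1)^10 * deg(f) = -8
deg(f) = -8

-8


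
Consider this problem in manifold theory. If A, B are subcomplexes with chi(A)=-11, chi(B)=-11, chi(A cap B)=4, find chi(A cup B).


chi(A cup B) = chi(A) + chi(B) - chi(A cap B)
= -11 + (-11) - (4)
= -26

-26


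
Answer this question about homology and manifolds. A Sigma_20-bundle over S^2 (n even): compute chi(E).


chi(S^2) = 2 (n even), chi(Sigma_20) = 2 - 2*20 = -38.
chi(E) = 2 * (-38) = -76

-76


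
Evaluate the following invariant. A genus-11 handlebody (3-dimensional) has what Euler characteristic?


A genus-g handlebody deformation retracts to a wedge of g circles.
chi(vee_g S^1) = 1 - g.
chi(H_11) = 1 - 11 = -10

-10


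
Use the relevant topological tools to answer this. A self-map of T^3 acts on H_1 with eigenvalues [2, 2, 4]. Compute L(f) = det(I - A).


For a torus self-map: L(f) = det(I - A) where A acts on H_1.
L(f) = (1-2) * (1-2) * (1-4) = -1 * -1 * -3 = -3

-3


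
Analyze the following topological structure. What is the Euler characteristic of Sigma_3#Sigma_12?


chi(Sigma_3) = 2 - 2*3 = -4
chi(Sigma_12) = 2 - 2*12 = -22
For surfaces: chi(A#B) = chi(A) + chi(B) - 2.
chi = -4 + -22 - 2 = -28

-28


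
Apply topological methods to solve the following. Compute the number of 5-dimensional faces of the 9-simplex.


Delta^9 has 9+1 vertices. A 5-face is a choice of 5+1 vertices.
f_5 = C(9+1, 5+1) = C(10,6) = 210

210


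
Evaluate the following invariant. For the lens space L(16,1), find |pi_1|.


pi_1(L(p,q)) = Z/pZ for any q coprime to p.
|pi_1(L(16,1))| = 16

16


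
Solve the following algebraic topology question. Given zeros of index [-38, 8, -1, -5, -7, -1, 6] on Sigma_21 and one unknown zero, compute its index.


Poincare-Hopf: sum of indices = chi(M).
chi(Sigma_21) = 2 - 2*21 = -40.
Sum of known indices = -38.
x = chi - (sum known) = -40 - (-38) = -2

-2


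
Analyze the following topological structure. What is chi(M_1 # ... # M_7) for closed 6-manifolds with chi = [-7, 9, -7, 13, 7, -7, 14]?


For n-manifolds: chi(A#B) = chi(A) + chi(B) - chi(S^6).
chi(S^6) = 1 + (-1)^6 = 2.
chi(#) = (sum chi_i) - (7-1)*chi(S^6) = 22 - 6*2 = 10

10


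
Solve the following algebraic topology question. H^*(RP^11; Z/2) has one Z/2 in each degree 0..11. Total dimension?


H^k(RP^11; Z/2) = Z/2 for each 0 <= k <= 11.
Total dimension = 11 + 1 = 12

12


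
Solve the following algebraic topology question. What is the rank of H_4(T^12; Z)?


By the Kunneth formula, b_k(T^n) = C(n,k).
b_4(T^12) = C(12,4).
C(12,4) = 12!/(4!*8!) = 495

495


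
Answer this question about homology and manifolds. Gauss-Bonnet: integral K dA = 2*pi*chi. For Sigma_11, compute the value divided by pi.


Gauss-Bonnet: integral K dA = 2*pi*chi(M).
chi(Sigma_11) = 2 - 2*11 = -20.
(integral K dA)/pi = 2*chi = 2*(-20) = -40

-40


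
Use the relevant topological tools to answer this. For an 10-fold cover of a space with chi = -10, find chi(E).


For a finite covering: chi(E) = (number of sheets) * chi(B).
chi(E) = 10 * (-10) = -100

-100


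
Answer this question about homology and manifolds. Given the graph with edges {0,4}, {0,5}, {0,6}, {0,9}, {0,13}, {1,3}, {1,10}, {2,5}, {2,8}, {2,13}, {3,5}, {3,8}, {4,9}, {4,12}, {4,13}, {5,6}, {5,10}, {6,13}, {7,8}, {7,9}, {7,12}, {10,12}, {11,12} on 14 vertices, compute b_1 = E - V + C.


b_1 = E - V + (number of components).
E = 23, V = 14, components = 1.
b_1 = 23 - 14 + 1 = 10

10


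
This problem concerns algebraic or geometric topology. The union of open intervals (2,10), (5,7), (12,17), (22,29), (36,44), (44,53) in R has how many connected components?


Sort and merge overlapping open intervals.
Merged: (2,10), (12,17), (22,29), (36,44), (44,53).
Number of components = 5

5


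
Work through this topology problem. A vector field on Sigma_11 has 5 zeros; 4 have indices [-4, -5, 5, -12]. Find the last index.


Poincare-Hopf: sum of indices = chi(M).
chi(Sigma_11) = 2 - 2*11 = -20.
Sum of known indices = -16.
x = chi - (sum known) = -20 - (-16) = -4

-4


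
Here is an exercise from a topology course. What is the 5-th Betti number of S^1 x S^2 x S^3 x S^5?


Each S^d has Poincare polynomial 1 + t^d.
The product S^1 x S^2 x S^3 x S^5 has Poincare polynomial prod(1+t^d_i).
Expanding: b_0=1, b_1=1, b_2=1, b_3=2, b_4=1, b_5=2, b_6=2, b_7=1, b_8=2, b_9=1, b_10=1, b_11=1.
b_5 = 2

2


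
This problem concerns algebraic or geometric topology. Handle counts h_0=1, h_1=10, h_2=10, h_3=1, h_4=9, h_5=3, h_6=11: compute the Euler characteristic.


Handles of index k contribute (-1)^k to chi (same as CW cells).
chi = (1) + (-10) + (10) + (-1) + (9) + (-3) + (11) = 17

17


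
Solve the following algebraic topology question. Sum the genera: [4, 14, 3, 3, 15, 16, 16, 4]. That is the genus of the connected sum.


Genus is additive under connected sum of orientable surfaces.
g = 4 + 14 + 3 + 3 + 15 + 16 + 16 + 4 = 75

75


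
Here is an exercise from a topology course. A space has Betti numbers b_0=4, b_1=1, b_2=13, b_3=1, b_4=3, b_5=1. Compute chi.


chi = sum_k (-1)^k b_k.
= (4) + (-1) + (13) + (-1) + (3) + (-1)
= 17

17


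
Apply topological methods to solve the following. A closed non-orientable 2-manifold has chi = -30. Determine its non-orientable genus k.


chi = 2 - k for closed non-orientable surfaces with k crosscaps.
-30 = 2 - k
k = 2 - (-30) = 32

32


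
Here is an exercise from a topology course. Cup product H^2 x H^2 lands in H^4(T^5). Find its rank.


Cup product: H^p x H^q -> H^{p+q}; here p+q = 2+2 = 4.
rank H^k(T^n) = C(n,k).
C(5,4) = 5

5


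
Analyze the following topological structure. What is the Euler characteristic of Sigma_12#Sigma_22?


chi(Sigma_12) = 2 - 2*12 = -22
chi(Sigma_22) = 2 - 2*22 = -42
For surfaces: chi(A#B) = chi(A) + chi(B) - 2.
chi = -22 + -42 - 2 = -66

-66


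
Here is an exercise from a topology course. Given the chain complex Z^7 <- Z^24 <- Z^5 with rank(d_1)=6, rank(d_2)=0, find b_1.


rank H_k = rank(ker d_k) - rank(im d_{k+1}).
rank(ker d_1) = rank(C_1) - rank(d_1) = 24 - 6 = 18.
rank(im d_{1+1}) = 0.
rank H_1 = 18 - 0 = 18

18


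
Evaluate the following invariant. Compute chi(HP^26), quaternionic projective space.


HP^26 has one cell in each dimension 0, 4, ..., 4*26 (26+1 cells, all even-dim).
chi = 26 + 1 = 27

27


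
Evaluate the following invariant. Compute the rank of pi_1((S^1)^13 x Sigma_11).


pi_1(A x B) = pi_1(A) x pi_1(B); rank of abelianization = b_1.
b_1(T^13) = 13, b_1(Sigma_11) = 2*11 = 22.
b_1(product) = 13 + 22 = 35

35


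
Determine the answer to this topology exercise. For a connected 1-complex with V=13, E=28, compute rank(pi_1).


For a connected graph: rank(pi_1) = b_1 = E - V + 1 = 1 - chi.
chi = V - E = 13 - 28 = -15.
rank = 1 - (-15) = 28 - 13 + 1 = 16

16


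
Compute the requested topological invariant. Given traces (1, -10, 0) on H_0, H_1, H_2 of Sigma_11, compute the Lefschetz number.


L(f) = tr(f_0*) - tr(f_1*) + tr(f_2*).
= 1 - (-10) + (0)
= 11

11


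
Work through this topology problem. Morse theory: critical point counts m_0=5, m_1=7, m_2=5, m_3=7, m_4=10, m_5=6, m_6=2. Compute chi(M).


Morse theory: chi(M) = sum_k (-1)^k m_k where m_k = #(index-k critical points).
= (5) + (-7) + (5) + (-7) + (10) + (-6) + (2) = 2

2


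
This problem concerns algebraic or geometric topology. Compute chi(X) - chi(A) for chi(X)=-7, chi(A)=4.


Relative Euler characteristic: chi(X, A) = chi(X) - chi(A).
= -7 - (4) = -11

-11


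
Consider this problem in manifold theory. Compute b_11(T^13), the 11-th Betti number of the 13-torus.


By the Kunneth formula, b_k(T^n) = C(n,k).
b_11(T^13) = C(13,11).
C(13,11) = 13!/(11!*2!) = 78

78


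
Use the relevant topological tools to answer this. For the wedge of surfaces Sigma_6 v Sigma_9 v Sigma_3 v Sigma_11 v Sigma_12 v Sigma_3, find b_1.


For a wedge X v Y: reduced H_k(X v Y) = H_k(X) + H_k(Y).
Each Sigma_g contributes b_1 = 2g.
b_1 = 12 + 18 + 6 + 22 + 24 + 6 = 88

88


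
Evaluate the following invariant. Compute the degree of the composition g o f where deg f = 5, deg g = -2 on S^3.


Degree is multiplicative under composition: deg(g o f) = deg(g) * deg(f).
= -2 * 5 = -10

-10


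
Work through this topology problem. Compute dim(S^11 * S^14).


Join of spheres: S^m * S^n = S^{m+n+1}.
dim = 11 + 14 + 1 = 26

26


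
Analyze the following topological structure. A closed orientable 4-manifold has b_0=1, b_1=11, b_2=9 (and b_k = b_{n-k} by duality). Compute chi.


By Poincare duality b_k = b_{4-k}, so full Betti numbers: b_0=1, b_1=11, b_2=9, b_3=11, b_4=1.
chi = sum (-1)^k b_k = -11

-11


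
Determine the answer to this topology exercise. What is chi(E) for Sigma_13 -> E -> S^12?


chi(S^12) = 2 (n even), chi(Sigma_13) = 2 - 2*13 = -24.
chi(E) = 2 * (-24) = -48

-48


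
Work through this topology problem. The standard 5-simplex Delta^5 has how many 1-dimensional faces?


Delta^5 has 5+1 vertices. A 1-face is a choice of 1+1 vertices.
f_1 = C(5+1, 1+1) = C(6,2) = 15

15


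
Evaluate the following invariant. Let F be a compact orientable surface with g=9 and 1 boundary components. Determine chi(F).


For a compact orientable surface with genus g and b boundary components: chi = 2 - 2g - b.
chi = 2 - 2*9 - 1 = 2 - 18 - 1 = -17

-17


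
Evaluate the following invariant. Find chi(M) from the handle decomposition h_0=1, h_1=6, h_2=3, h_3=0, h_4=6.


Handles of index k contribute (-1)^k to chi (same as CW cells).
chi = (1) + (-6) + (3) + (0) + (6) = 4

4


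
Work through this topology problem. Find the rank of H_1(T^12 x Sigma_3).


pi_1(A x B) = pi_1(A) x pi_1(B); rank of abelianization = b_1.
b_1(T^12) = 12, b_1(Sigma_3) = 2*3 = 6.
b_1(product) = 12 + 6 = 18

18


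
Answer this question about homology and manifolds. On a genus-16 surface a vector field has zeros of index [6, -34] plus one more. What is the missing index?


Poincare-Hopf: sum of indices = chi(M).
chi(Sigma_16) = 2 - 2*16 = -30.
Sum of known indices = -28.
x = chi - (sum known) = -30 - (-28) = -2

-2


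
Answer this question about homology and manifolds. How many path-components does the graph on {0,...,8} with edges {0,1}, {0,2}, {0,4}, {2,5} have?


Run DFS/union-find over 9 vertices.
V = 9, E = 4.
Number of components = 5

5


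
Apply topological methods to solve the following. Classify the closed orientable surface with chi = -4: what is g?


chi = 2 - 2g for closed orientable surfaces.
-4 = 2 - 2g
2g = 2 - (-4) = 6
g = 3

3


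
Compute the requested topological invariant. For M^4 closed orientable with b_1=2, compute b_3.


Poincare duality for closed orientable n-manifolds: b_k = b_{n-k}.
Here n = 4, so b_3 = b_1 = 2

2


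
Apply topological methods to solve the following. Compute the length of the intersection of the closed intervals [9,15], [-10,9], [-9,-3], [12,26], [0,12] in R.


Intersection = [max(a_i), min(b_i)] = [12, -3].
Since 12 > -3, the intersection is empty.
Length = 0

0


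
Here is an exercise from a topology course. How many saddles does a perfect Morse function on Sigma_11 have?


A perfect Morse function has m_k = b_k.
For Sigma_11: b_0=1, b_1=2g=22, b_2=1.
Saddles m_1 = 2g = 22

22


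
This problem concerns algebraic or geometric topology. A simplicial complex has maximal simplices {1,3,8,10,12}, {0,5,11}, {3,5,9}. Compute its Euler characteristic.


Enumerate all faces; f-vector: f_0=9, f_1=16, f_2=12, f_3=5, f_4=1.
chi = sum (-1)^k f_k = 1

1


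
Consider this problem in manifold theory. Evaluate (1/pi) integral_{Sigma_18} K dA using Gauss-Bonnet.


Gauss-Bonnet: integral K dA = 2*pi*chi(M).
chi(Sigma_18) = 2 - 2*18 = -34.
(integral K dA)/pi = 2*chi = 2*(-34) = -68

-68


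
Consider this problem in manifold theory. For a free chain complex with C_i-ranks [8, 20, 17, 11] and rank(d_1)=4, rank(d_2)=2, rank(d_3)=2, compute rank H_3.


rank H_k = rank(ker d_k) - rank(im d_{k+1}).
rank(ker d_3) = rank(C_3) - rank(d_3) = 11 - 2 = 9.
rank(im d_{3+1}) = 0.
rank H_3 = 9 - 0 = 9

9


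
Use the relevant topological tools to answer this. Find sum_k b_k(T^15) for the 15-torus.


b_k(T^15) = C(15,k), so the sum over k is sum_k C(15,k) = 2^15.
Total = 2^15 = 32768

32768


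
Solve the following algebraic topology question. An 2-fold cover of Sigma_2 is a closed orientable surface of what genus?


For an n-sheeted cover: chi(E) = n * chi(B).
chi(Sigma_2) = 2 - 2*2 = -2.
chi(E) = 2 * (-2) = -4.
genus(E) = (2 - chi(E))/2 = (2 - (-4))/2 = 6/2 = 3

3


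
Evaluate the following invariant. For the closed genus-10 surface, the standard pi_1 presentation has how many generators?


Standard presentation: pi_1(Sigma_g) = <a_1,b_1,...,a_g,b_g | [a_1,b_1]...[a_g,b_g] = 1>.
Number of generators = 2g = 2*10 = 20

20


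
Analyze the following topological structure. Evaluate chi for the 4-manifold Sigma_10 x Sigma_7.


chi(Sigma_10) = 2 - 2*10 = -18
chi(Sigma_7) = 2 - 2*7 = -12
chi(product) = (-18) * (-12) = 216

216


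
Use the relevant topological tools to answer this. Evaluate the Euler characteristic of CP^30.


CP^30 has one cell in each even dimension 0, 2, ..., 2*30 (30+1 cells total).
All cells are even-dimensional, so chi = number of cells.
chi = 30 + 1 = 31

31


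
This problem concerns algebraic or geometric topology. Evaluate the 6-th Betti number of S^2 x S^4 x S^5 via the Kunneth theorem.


Each S^d has Poincare polynomial 1 + t^d.
The product S^2 x S^4 x S^5 has Poincare polynomial prod(1+t^d_i).
Expanding: b_0=1, b_2=1, b_4=1, b_5=1, b_6=1, b_7=1, b_9=1, b_11=1.
b_6 = 1

1


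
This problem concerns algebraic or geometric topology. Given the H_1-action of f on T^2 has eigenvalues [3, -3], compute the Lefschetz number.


For a torus self-map: L(f) = det(I - A) where A acts on H_1.
L(f) = (1-3) * (1--3) = -2 * 4 = -8

-8


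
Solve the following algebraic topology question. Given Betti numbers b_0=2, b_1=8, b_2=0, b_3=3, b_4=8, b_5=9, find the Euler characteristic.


chi = sum_k (-1)^k b_k.
= (2) + (-8) + (0) + (-3) + (8) + (-9)
= -10

-10


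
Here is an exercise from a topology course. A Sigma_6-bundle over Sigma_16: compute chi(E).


For a fiber bundle F -> E -> B (with CW structure): chi(E) = chi(B) * chi(F).
chi(Sigma_16) = -30, chi(Sigma_6) = -10.
chi(E) = (-30) * (-10) = 300

300


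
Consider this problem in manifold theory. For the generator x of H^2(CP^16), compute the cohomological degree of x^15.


|x| = 2 in H^*(CP^n).
|x^15| = 15 * |x| = 15 * 2 = 30

30


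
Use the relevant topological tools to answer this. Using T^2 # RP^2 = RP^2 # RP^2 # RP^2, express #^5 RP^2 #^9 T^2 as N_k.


Since a >= 1, the sum is non-orientable; each T^2 can be replaced by RP^2 # RP^2 (since T^2#RP^2 = 3RP^2).
Total crosscaps k = 5 + 2*9 = 23.
Check via chi: chi = 5*1 + 9*0 - (5+9-1)*2 = -21 = 2 - k = -21. Consistent.

23


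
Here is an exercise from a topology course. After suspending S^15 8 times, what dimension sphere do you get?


Each suspension raises dimension by 1: Sigma S^n = S^{n+1}.
Sigma^8 S^15 = S^{15+8} = S^23

23


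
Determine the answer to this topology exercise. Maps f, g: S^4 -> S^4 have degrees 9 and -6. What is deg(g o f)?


Degree is multiplicative under composition: deg(g o f) = deg(g) * deg(f).
= -6 * 9 = -54

-54


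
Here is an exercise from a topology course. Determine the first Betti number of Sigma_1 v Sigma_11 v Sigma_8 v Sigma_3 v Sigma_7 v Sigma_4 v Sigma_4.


For a wedge X v Y: reduced H_k(X v Y) = H_k(X) + H_k(Y).
Each Sigma_g contributes b_1 = 2g.
b_1 = 2 + 22 + 16 + 6 + 14 + 8 + 8 = 76

76


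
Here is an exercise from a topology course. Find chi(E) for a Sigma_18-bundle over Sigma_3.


For a fiber bundle F -> E -> B (with CW structure): chi(E) = chi(B) * chi(F).
chi(Sigma_3) = -4, chi(Sigma_18) = -34.
chi(E) = (-4) * (-34) = 136

136


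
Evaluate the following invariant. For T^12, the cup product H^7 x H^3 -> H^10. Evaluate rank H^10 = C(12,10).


Cup product: H^p x H^q -> H^{p+q}; here p+q = 7+3 = 10.
rank H^k(T^n) = C(n,k).
C(12,10) = 66

66


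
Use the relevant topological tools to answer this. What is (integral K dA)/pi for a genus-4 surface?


Gauss-Bonnet: integral K dA = 2*pi*chi(M).
chi(Sigma_4) = 2 - 2*4 = -6.
(integral K dA)/pi = 2*chi = 2*(-6) = -12

-12


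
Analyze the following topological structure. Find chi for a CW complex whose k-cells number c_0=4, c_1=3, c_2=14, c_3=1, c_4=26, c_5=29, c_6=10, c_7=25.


chi = sum_k (-1)^k c_k.
= (-1)^0*4 + (-1)^1*3 + (-1)^2*14 + (-1)^3*1 + (-1)^4*26 + (-1)^5*29 + (-1)^6*10 + (-1)^7*25
= (4) + (-3) + (14) + (-1) + (26) + (-29) + (10) + (-25)
= -4

-4


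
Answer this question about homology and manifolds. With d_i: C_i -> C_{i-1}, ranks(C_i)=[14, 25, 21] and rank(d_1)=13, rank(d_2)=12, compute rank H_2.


rank H_k = rank(ker d_k) - rank(im d_{k+1}).
rank(ker d_2) = rank(C_2) - rank(d_2) = 21 - 12 = 9.
rank(im d_{2+1}) = 0.
rank H_2 = 9 - 0 = 9

9


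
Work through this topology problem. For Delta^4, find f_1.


Delta^4 has 4+1 vertices. A 1-face is a choice of 1+1 vertices.
f_1 = C(4+1, 1+1) = C(5,2) = 10

10


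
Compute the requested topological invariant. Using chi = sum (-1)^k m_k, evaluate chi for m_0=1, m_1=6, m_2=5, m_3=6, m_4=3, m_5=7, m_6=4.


Morse theory: chi(M) = sum_k (-1)^k m_k where m_k = #(index-k critical points).
= (1) + (-6) + (5) + (-6) + (3) + (-7) + (4) = -6

-6


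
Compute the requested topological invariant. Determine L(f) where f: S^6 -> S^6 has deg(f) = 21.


On S^6: L(f) = tr(f_0*) + (-1)^6 tr(f_6*) = 1 + (-1)^6 * deg(f).
L(f) = 1 + (-1)^6 * 21 = 1 + 21 = 22

22


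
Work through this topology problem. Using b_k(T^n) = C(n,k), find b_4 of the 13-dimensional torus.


By the Kunneth formula, b_k(T^n) = C(n,k).
b_4(T^13) = C(13,4).
C(13,4) = 13!/(4!*9!) = 715

715


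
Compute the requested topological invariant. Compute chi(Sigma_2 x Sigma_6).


chi(Sigma_2) = 2 - 2*2 = -2
chi(Sigma_6) = 2 - 2*6 = -10
chi(product) = (-2) * (-10) = 20

20


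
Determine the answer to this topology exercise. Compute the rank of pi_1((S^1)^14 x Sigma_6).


pi_1(A x B) = pi_1(A) x pi_1(B); rank of abelianization = b_1.
b_1(T^14) = 14, b_1(Sigma_6) = 2*6 = 12.
b_1(product) = 14 + 12 = 26

26
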